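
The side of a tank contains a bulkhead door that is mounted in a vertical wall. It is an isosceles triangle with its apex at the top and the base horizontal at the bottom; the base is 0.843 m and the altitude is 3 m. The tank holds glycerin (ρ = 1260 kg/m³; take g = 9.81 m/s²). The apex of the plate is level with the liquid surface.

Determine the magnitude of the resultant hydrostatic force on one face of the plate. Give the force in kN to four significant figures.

γ = ρg = 1260 × 9.81 / 1000 = 12.3606 kN/m³.
With the apex up, the centroid sits 2h/3 = 2 × 3/3 = 2 m below the apex, so the centroid depth is h_c = 2 m.
A = ½ × 0.843 × 3 = 1.2645 m².
Resultant F = γ·h_c·A = 12.3606 × 2 × 1.2645 = 31.26 kN.

F ≈ 31.26 kN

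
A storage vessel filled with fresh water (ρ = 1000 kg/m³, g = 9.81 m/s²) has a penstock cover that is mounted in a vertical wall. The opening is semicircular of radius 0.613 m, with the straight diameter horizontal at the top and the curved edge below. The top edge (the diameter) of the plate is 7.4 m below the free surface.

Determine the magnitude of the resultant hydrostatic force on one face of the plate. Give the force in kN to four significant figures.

F ≈ 44.36 kN

γ = ρg = 1000 × 9.81 = 9810 N/m³ = 9.81 kN/m³.
The centroid of a semicircle lies 4r/(3π) = 0.260165 m from the diameter, here below the top edge, so the centroid depth is h_c = 7.4 + 0.260165 = 7.66017 m.
A = πr²/2 = π × 0.613²/2 = 0.590257 m².
Resultant F = γ·h_c·A = 9.81 × 7.66017 × 0.590257 = 44.3556 kN.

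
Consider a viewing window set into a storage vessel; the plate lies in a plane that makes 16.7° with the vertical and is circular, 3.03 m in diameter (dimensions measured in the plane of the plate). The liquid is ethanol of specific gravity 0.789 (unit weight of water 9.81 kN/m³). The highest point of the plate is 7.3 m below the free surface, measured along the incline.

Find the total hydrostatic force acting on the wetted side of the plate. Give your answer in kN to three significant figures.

F ≈ 471 kN

γ = 0.789 × 9.81 = 7.74009 kN/m³.
The plate makes 16.7° with the vertical, i.e. θ = 90° − 16.7° = 73.3° to the horizontal. Measuring y along the incline from the free-surface line, vertical depth h = y·sinθ with sinθ = 0.957822.
The centroid is at the centre, 1.515 m below the top of the plate, so y_c = 7.3 + 1.515 = 8.815 m and h_c = 8.815 × 0.957822 = 8.4432 m.
A = π(1.515)² = 7.21066 m².
Resultant F = γ·h_c·A = 7.74009 × 8.4432 × 7.21066 = 471.225 kN.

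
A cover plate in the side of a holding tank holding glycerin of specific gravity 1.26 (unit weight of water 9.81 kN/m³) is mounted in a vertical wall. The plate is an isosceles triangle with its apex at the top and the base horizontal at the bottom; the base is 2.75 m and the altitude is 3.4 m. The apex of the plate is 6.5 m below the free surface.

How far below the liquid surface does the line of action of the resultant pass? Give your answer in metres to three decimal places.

γ = 1.26 × 9.81 = 12.3606 kN/m³.
With the apex up, the centroid sits 2h/3 = 2 × 3.4/3 = 2.26667 m below the apex, so the centroid depth is h_c = 6.5 + 2.26667 = 8.76667 m.
A = ½ × 2.75 × 3.4 = 4.675 m².
Resultant F = γ·h_c·A = 12.3606 × 8.76667 × 4.675 = 506.589 kN.
I_c = b·h³/36 = 2.75 × 3.4³/36 = 3.00239 m⁴.
Centre of pressure: y_p = y_c + I_c/(y_c·A) = 8.76667 + 3.00239/(8.76667 × 4.675) = 8.76667 + 0.0732573 = 8.83993 m along the plane.

h_p = 8.840 m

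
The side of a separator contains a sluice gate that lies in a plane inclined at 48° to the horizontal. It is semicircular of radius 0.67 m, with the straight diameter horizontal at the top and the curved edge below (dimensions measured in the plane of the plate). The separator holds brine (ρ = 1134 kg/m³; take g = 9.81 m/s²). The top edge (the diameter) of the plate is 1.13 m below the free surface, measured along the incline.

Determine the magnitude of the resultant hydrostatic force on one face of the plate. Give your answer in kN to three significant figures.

F ≈ 8.24 kN

γ = ρg = 1134 × 9.81 / 1000 = 11.12454 kN/m³.
Let θ = 48° be the plate's angle to the horizontal; measure y along the incline from where the plane meets the free surface. Vertical depth h = y·sinθ with sinθ = 0.743145.
The centroid of a semicircle lies 4r/(3π) = 0.284357 m from the diameter, here below the top edge, so y_c = 1.13 + 0.284357 = 1.41436 m and h_c = 1.41436 × 0.743145 = 1.05107 m.
A = πr²/2 = π × 0.67²/2 = 0.70513 m².
Resultant F = γ·h_c·A = 11.12454 × 1.05107 × 0.70513 = 8.24485 kN.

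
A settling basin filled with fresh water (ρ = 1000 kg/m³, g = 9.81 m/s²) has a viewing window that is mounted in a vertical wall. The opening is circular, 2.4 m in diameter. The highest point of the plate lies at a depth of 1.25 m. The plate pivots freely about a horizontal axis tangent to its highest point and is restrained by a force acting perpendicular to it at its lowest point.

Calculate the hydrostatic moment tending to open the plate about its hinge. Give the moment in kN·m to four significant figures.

γ = ρg = 1000 × 9.81 = 9810 N/m³ = 9.81 kN/m³.
The centroid is at the centre, 1.2 m below the top of the plate, so the centroid depth is h_c = 1.25 + 1.2 = 2.45 m.
A = π(1.2)² = 4.52389 m².
Resultant F = γ·h_c·A = 9.81 × 2.45 × 4.52389 = 108.729 kN.
I_c = πr⁴/4 = π × 1.2⁴/4 = 1.6286 m⁴.
Centre of pressure: y_p = y_c + I_c/(y_c·A) = 2.45 + 1.6286/(2.45 × 4.52389) = 2.45 + 0.146939 = 2.59694 m along the plane.
The resultant acts 1.2 + 0.146939 = 1.34694 m (along the plate) below the hinge at the top edge, so the moment about the hinge is M = F × 1.34694 = 108.729 × 1.34694 = 146.451 kN·m.

M ≈ 146.5 kN·m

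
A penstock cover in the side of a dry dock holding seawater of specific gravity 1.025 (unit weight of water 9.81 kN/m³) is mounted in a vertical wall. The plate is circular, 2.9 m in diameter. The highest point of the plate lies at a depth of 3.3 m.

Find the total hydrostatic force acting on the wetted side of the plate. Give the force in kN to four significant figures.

F ≈ 315.5 kN

γ = 1.025 × 9.81 = 10.05525 kN/m³.
The centroid is at the centre, 1.45 m below the top of the plate, so the centroid depth is h_c = 3.3 + 1.45 = 4.75 m.
A = π(1.45)² = 6.6052 m².
Resultant F = γ·h_c·A = 10.05525 × 4.75 × 6.6052 = 315.48 kN.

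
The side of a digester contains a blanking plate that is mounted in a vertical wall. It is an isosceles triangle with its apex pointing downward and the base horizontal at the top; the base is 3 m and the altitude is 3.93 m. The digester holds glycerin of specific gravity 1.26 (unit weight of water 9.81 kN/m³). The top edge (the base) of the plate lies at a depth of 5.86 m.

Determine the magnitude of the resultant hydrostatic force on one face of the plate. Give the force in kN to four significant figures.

F ≈ 522.4 kN

γ = 1.26 × 9.81 = 12.3606 kN/m³.
With the apex down, the centroid sits h/3 = 3.93/3 = 1.31 m below the base (the top edge), so the centroid depth is h_c = 5.86 + 1.31 = 7.17 m.
A = ½ × 3 × 3.93 = 5.895 m².
Resultant F = γ·h_c·A = 12.3606 × 7.17 × 5.895 = 522.447 kN.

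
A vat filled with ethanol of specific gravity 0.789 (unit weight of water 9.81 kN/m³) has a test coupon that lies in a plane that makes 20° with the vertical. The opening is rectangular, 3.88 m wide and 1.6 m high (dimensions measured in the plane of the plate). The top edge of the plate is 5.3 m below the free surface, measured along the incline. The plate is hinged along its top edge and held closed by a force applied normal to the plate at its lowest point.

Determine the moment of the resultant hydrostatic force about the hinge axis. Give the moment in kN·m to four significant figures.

γ = 0.789 × 9.81 = 7.74009 kN/m³.
The plate makes 20° with the vertical, i.e. θ = 90° − 20° = 70° to the horizontal. Measuring y along the incline from the free-surface line, vertical depth h = y·sinθ with sinθ = 0.939693.
The centroid lies 1.6/2 = 0.8 m below the top edge, so y_c = 5.3 + 0.8 = 6.1 m and h_c = 6.1 × 0.939693 = 5.73213 m.
A = 3.88 × 1.6 = 6.208 m².
Resultant F = γ·h_c·A = 7.74009 × 5.73213 × 6.208 = 275.432 kN.
I_c = b·h³/12 = 3.88 × 1.6³/12 = 1.32437 m⁴.
Centre of pressure: y_p = y_c + I_c/(y_c·A) = 6.1 + 1.32437/(6.1 × 6.208) = 6.1 + 0.0349726 = 6.13497 m along the plane.
The resultant acts 0.8 + 0.0349726 = 0.834973 m (along the plate) below the hinge at the top edge, so the moment about the hinge is M = F × 0.834973 = 275.432 × 0.834973 = 229.978 kN·m.

M ≈ 230.0 kN·m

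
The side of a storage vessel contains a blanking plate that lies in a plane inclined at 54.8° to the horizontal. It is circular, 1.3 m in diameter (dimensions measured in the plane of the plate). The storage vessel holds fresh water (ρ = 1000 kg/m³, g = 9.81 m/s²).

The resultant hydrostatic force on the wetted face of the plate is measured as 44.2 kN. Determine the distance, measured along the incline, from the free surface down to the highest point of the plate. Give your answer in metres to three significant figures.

y_top ≈ 3.50 m

γ = ρg = 1000 × 9.81 = 9810 N/m³ = 9.81 kN/m³.
A = π(0.65)² = 1.32732 m².
From F = γ·h_c·A, the centroid depth is h_c = 44.2/(9.81 × 1.32732) = 3.39451 m.
Let θ = 54.8° be the plate's angle to the horizontal; measure y along the incline from where the plane meets the free surface. Vertical depth h = y·sinθ with sinθ = 0.817145.
Along the incline, y_c = h_c/sinθ = 3.39451/0.817145 = 4.15411 m.
The centroid is at the centre, 0.65 m below the top of the plate, so the highest point sits at y_top = 4.15411 − 0.65 = 3.50411 m along the incline.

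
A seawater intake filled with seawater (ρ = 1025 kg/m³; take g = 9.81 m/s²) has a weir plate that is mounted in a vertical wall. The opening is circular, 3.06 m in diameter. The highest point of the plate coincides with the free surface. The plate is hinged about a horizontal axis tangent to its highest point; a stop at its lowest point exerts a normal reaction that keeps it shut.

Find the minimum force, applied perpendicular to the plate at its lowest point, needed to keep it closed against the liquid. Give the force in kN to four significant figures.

γ = ρg = 1025 × 9.81 / 1000 = 10.05525 kN/m³.
The centroid is at the centre, 1.53 m below the top of the plate, so the centroid depth is h_c = 1.53 m.
A = π(1.53)² = 7.35415 m².
Resultant F = γ·h_c·A = 10.05525 × 1.53 × 7.35415 = 113.14 kN.
I_c = πr⁴/4 = π × 1.53⁴/4 = 4.30383 m⁴.
Centre of pressure: y_p = y_c + I_c/(y_c·A) = 1.53 + 4.30383/(1.53 × 7.35415) = 1.53 + 0.3825 = 1.9125 m along the plane.
The resultant acts 1.53 + 0.3825 = 1.9125 m (along the plate) below the hinge at the top edge, so the moment about the hinge is M = F × 1.9125 = 113.14 × 1.9125 = 216.38 kN·m.
A normal force at the bottom, 3.06 m from the hinge, must supply this moment: P = 216.38/3.06 = 70.7124 kN.

P ≈ 70.71 kN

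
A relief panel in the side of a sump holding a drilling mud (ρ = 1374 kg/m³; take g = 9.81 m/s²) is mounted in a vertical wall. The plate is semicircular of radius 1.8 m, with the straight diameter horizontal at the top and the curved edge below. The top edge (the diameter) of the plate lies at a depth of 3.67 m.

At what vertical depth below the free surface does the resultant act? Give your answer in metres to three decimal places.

γ = ρg = 1374 × 9.81 / 1000 = 13.47894 kN/m³.
The centroid of a semicircle lies 4r/(3π) = 0.763944 m from the diameter, here below the top edge, so the centroid depth is h_c = 3.67 + 0.763944 = 4.43394 m.
A = πr²/2 = π × 1.8²/2 = 5.08938 m².
Resultant F = γ·h_c·A = 13.47894 × 4.43394 × 5.08938 = 304.166 kN.
I_c = (π/8 − 8/(9π))·r⁴ = 0.109757 × 1.8⁴ = 1.15219 m⁴.
Centre of pressure: y_p = y_c + I_c/(y_c·A) = 4.43394 + 1.15219/(4.43394 × 5.08938) = 4.43394 + 0.0510587 = 4.485 m along the plane.

h_p = 4.485 m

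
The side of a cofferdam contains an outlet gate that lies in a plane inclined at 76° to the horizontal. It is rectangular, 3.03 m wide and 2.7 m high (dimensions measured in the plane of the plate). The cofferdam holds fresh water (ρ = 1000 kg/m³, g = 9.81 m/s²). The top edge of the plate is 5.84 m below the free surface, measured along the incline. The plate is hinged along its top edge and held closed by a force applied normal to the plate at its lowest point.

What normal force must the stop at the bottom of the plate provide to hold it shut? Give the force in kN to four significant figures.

γ = ρg = 1000 × 9.81 = 9810 N/m³ = 9.81 kN/m³.
Let θ = 76° be the plate's angle to the horizontal; measure y along the incline from where the plane meets the free surface. Vertical depth h = y·sinθ with sinθ = 0.970296.
The centroid lies 2.7/2 = 1.35 m below the top edge, so y_c = 5.84 + 1.35 = 7.19 m and h_c = 7.19 × 0.970296 = 6.97643 m.
A = 3.03 × 2.7 = 8.181 m².
Resultant F = γ·h_c·A = 9.81 × 6.97643 × 8.181 = 559.898 kN.
I_c = b·h³/12 = 3.03 × 2.7³/12 = 4.96996 m⁴.
Centre of pressure: y_p = y_c + I_c/(y_c·A) = 7.19 + 4.96996/(7.19 × 8.181) = 7.19 + 0.0844924 = 7.27449 m along the plane.
The resultant acts 1.35 + 0.0844924 = 1.43449 m (along the plate) below the hinge at the top edge, so the moment about the hinge is M = F × 1.43449 = 559.898 × 1.43449 = 803.168 kN·m.
A normal force at the bottom, 2.7 m from the hinge, must supply this moment: P = 803.168/2.7 = 297.47 kN.

P ≈ 297.5 kN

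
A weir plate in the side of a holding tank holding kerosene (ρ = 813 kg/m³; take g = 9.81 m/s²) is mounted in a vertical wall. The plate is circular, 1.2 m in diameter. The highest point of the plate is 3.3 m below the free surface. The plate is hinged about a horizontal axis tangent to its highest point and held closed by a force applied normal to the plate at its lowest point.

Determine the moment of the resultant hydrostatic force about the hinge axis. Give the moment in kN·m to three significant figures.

γ = ρg = 813 × 9.81 / 1000 = 7.97553 kN/m³.
The centroid is at the centre, 0.6 m below the top of the plate, so the centroid depth is h_c = 3.3 + 0.6 = 3.9 m.
A = π(0.6)² = 1.13097 m².
Resultant F = γ·h_c·A = 7.97553 × 3.9 × 1.13097 = 35.1783 kN.
I_c = πr⁴/4 = π × 0.6⁴/4 = 0.101788 m⁴.
Centre of pressure: y_p = y_c + I_c/(y_c·A) = 3.9 + 0.101788/(3.9 × 1.13097) = 3.9 + 0.0230771 = 3.92308 m along the plane.
The resultant acts 0.6 + 0.0230771 = 0.623077 m (along the plate) below the hinge at the top edge, so the moment about the hinge is M = F × 0.623077 = 35.1783 × 0.623077 = 21.9188 kN·m.

M ≈ 21.9 kN·m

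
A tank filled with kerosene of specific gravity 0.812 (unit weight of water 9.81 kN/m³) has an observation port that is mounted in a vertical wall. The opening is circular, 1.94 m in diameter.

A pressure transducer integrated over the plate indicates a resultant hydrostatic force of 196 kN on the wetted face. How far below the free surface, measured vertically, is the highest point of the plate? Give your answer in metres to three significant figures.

d_top ≈ 7.35 m

γ = 0.812 × 9.81 = 7.96572 kN/m³.
A = π(0.97)² = 2.95592 m².
From F = γ·h_c·A, the centroid depth is h_c = 196/(7.96572 × 2.95592) = 8.32412 m.
The centroid is at the centre, 0.97 m below the top of the plate, so the highest point sits at h_top = 8.32412 − 0.97 = 7.35412 m below the surface.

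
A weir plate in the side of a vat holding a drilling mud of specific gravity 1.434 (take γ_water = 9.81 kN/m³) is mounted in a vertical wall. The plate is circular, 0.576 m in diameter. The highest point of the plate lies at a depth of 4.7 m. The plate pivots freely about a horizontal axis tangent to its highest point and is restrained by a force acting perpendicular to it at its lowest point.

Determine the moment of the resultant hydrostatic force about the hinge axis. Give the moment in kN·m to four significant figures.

M ≈ 5.342 kN·m

γ = 1.434 × 9.81 = 14.06754 kN/m³.
The centroid is at the centre, 0.288 m below the top of the plate, so the centroid depth is h_c = 4.7 + 0.288 = 4.988 m.
A = π(0.288)² = 0.260576 m².
Resultant F = γ·h_c·A = 14.06754 × 4.988 × 0.260576 = 18.2843 kN.
I_c = πr⁴/4 = π × 0.288⁴/4 = 0.00540331 m⁴.
Centre of pressure: y_p = y_c + I_c/(y_c·A) = 4.988 + 0.00540331/(4.988 × 0.260576) = 4.988 + 0.00415718 = 4.99216 m along the plane.
The resultant acts 0.288 + 0.00415718 = 0.292157 m (along the plate) below the hinge at the top edge, so the moment about the hinge is M = F × 0.292157 = 18.2843 × 0.292157 = 5.34189 kN·m.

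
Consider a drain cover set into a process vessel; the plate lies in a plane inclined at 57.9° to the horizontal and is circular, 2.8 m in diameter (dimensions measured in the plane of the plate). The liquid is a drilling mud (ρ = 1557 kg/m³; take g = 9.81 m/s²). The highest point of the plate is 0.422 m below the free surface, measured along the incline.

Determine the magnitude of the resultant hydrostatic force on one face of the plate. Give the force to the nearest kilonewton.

F ≈ 145 kN

γ = ρg = 1557 × 9.81 / 1000 = 15.27417 kN/m³.
Let θ = 57.9° be the plate's angle to the horizontal; measure y along the incline from where the plane meets the free surface. Vertical depth h = y·sinθ with sinθ = 0.847122.
The centroid is at the centre, 1.4 m below the top of the plate, so y_c = 0.422 + 1.4 = 1.822 m and h_c = 1.822 × 0.847122 = 1.54346 m.
A = π(1.4)² = 6.15752 m².
Resultant F = γ·h_c·A = 15.27417 × 1.54346 × 6.15752 = 145.164 kN.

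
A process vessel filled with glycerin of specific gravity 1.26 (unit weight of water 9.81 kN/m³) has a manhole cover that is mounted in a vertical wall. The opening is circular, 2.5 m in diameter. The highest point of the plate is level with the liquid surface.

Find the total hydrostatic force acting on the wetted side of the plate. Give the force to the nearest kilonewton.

γ = 1.26 × 9.81 = 12.3606 kN/m³.
The centroid is at the centre, 1.25 m below the top of the plate, so the centroid depth is h_c = 1.25 m.
A = π(1.25)² = 4.90874 m².
Resultant F = γ·h_c·A = 12.3606 × 1.25 × 4.90874 = 75.8437 kN.

F ≈ 76 kN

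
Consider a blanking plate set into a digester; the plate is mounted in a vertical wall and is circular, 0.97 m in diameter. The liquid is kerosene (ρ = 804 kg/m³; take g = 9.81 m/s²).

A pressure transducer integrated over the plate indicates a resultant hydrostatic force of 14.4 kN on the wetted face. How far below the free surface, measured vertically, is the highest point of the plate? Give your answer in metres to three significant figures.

d_top ≈ 1.99 m

γ = ρg = 804 × 9.81 / 1000 = 7.88724 kN/m³.
A = π(0.485)² = 0.738981 m².
From F = γ·h_c·A, the centroid depth is h_c = 14.4/(7.88724 × 0.738981) = 2.47061 m.
The centroid is at the centre, 0.485 m below the top of the plate, so the highest point sits at h_top = 2.47061 − 0.485 = 1.98561 m below the surface.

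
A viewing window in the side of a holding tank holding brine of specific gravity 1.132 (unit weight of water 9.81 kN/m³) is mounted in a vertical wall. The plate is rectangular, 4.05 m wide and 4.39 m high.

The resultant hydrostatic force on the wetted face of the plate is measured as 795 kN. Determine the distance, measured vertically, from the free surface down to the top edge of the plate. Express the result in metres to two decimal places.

γ = 1.132 × 9.81 = 11.10492 kN/m³.
A = 4.05 × 4.39 = 17.7795 m².
From F = γ·h_c·A, the centroid depth is h_c = 795/(11.10492 × 17.7795) = 4.02654 m.
The centroid lies 4.39/2 = 2.195 m below the top edge, so the top edge sits at h_top = 4.02654 − 2.195 = 1.83154 m below the surface.

d_top ≈ 1.83 m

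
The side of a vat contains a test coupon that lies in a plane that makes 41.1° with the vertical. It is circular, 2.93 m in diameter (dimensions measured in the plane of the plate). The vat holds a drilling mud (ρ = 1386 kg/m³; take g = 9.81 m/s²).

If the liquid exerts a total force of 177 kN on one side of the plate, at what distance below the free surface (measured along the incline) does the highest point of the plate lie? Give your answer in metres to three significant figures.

γ = ρg = 1386 × 9.81 / 1000 = 13.59666 kN/m³.
A = π(1.465)² = 6.74256 m².
From F = γ·h_c·A, the centroid depth is h_c = 177/(13.59666 × 6.74256) = 1.93071 m.
The plate makes 41.1° with the vertical, i.e. θ = 90° − 41.1° = 48.9° to the horizontal. Measuring y along the incline from the free-surface line, vertical depth h = y·sinθ with sinθ = 0.753563.
Along the incline, y_c = h_c/sinθ = 1.93071/0.753563 = 2.56211 m.
The centroid is at the centre, 1.465 m below the top of the plate, so the highest point sits at y_top = 2.56211 − 1.465 = 1.09711 m along the incline.

y_top ≈ 1.10 m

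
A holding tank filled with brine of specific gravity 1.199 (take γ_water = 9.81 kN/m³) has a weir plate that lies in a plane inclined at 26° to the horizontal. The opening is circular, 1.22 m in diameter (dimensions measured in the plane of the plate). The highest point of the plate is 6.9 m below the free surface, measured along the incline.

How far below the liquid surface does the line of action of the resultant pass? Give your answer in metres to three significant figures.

γ = 1.199 × 9.81 = 11.76219 kN/m³.
Let θ = 26° be the plate's angle to the horizontal; measure y along the incline from where the plane meets the free surface. Vertical depth h = y·sinθ with sinθ = 0.438371.
The centroid is at the centre, 0.61 m below the top of the plate, so y_c = 6.9 + 0.61 = 7.51 m and h_c = 7.51 × 0.438371 = 3.29217 m.
A = π(0.61)² = 1.16899 m².
Resultant F = γ·h_c·A = 11.76219 × 3.29217 × 1.16899 = 45.267 kN.
I_c = πr⁴/4 = π × 0.61⁴/4 = 0.108745 m⁴.
Centre of pressure: y_p = y_c + I_c/(y_c·A) = 7.51 + 0.108745/(7.51 × 1.16899) = 7.51 + 0.0123868 = 7.52239 m along the plane.
Vertically, h_p = y_p·sinθ = 7.52239 × 0.438371 = 3.2976 m.

h_p = 3.30 m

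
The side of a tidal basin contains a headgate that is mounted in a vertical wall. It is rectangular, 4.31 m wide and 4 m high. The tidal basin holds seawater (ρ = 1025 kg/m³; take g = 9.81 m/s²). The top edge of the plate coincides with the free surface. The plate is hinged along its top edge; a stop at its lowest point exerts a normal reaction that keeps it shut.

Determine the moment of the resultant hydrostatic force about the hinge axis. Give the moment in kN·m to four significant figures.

γ = ρg = 1025 × 9.81 / 1000 = 10.05525 kN/m³.
The centroid lies 4/2 = 2 m below the top edge, so the centroid depth is h_c = 2 m.
A = 4.31 × 4 = 17.24 m².
Resultant F = γ·h_c·A = 10.05525 × 2 × 17.24 = 346.705 kN.
I_c = b·h³/12 = 4.31 × 4³/12 = 22.9867 m⁴.
Centre of pressure: y_p = y_c + I_c/(y_c·A) = 2 + 22.9867/(2 × 17.24) = 2 + 0.666668 = 2.66667 m along the plane.
The resultant acts 2 + 0.666668 = 2.66667 m (along the plate) below the hinge at the top edge, so the moment about the hinge is M = F × 2.66667 = 346.705 × 2.66667 = 924.548 kN·m.

M ≈ 924.5 kN·m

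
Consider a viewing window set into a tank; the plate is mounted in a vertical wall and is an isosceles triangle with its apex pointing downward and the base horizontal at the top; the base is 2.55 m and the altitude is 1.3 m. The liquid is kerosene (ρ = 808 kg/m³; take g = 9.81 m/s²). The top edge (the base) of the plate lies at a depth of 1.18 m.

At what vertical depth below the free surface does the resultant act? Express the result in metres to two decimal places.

γ = ρg = 808 × 9.81 / 1000 = 7.92648 kN/m³.
With the apex down, the centroid sits h/3 = 1.3/3 = 0.433333 m below the base (the top edge), so the centroid depth is h_c = 1.18 + 0.433333 = 1.61333 m.
A = ½ × 2.55 × 1.3 = 1.6575 m².
Resultant F = γ·h_c·A = 7.92648 × 1.61333 × 1.6575 = 21.1962 kN.
I_c = b·h³/36 = 2.55 × 1.3³/36 = 0.155621 m⁴.
Centre of pressure: y_p = y_c + I_c/(y_c·A) = 1.61333 + 0.155621/(1.61333 × 1.6575) = 1.61333 + 0.0581958 = 1.67153 m along the plane.

h_p = 1.67 m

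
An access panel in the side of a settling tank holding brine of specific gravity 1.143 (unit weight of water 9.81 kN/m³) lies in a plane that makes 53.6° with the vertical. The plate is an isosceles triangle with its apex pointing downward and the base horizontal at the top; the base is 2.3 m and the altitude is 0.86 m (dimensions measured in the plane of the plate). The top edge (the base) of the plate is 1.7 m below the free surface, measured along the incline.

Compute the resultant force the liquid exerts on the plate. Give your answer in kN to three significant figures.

F ≈ 13.1 kN

γ = 1.143 × 9.81 = 11.21283 kN/m³.
The plate makes 53.6° with the vertical, i.e. θ = 90° − 53.6° = 36.4° to the horizontal. Measuring y along the incline from the free-surface line, vertical depth h = y·sinθ with sinθ = 0.593419.
With the apex down, the centroid sits h/3 = 0.86/3 = 0.286667 m below the base (the top edge), so y_c = 1.7 + 0.286667 = 1.98667 m and h_c = 1.98667 × 0.593419 = 1.17893 m.
A = ½ × 2.3 × 0.86 = 0.989 m².
Resultant F = γ·h_c·A = 11.21283 × 1.17893 × 0.989 = 13.0737 kN.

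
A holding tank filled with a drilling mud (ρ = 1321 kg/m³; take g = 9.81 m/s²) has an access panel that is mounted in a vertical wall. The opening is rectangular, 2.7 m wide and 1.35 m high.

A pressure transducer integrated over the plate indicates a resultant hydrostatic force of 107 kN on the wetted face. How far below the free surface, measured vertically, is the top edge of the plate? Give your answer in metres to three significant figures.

d_top ≈ 1.59 m

γ = ρg = 1321 × 9.81 / 1000 = 12.95901 kN/m³.
A = 2.7 × 1.35 = 3.645 m².
From F = γ·h_c·A, the centroid depth is h_c = 107/(12.95901 × 3.645) = 2.26524 m.
The centroid lies 1.35/2 = 0.675 m below the top edge, so the top edge sits at h_top = 2.26524 − 0.675 = 1.59024 m below the surface.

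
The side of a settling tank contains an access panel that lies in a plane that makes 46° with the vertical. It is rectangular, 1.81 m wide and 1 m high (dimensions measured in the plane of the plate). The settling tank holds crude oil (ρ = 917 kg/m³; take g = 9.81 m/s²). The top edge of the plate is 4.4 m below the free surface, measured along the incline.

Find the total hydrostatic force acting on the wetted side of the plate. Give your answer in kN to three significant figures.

γ = ρg = 917 × 9.81 / 1000 = 8.99577 kN/m³.
The plate makes 46° with the vertical, i.e. θ = 90° − 46° = 44° to the horizontal. Measuring y along the incline from the free-surface line, vertical depth h = y·sinθ with sinθ = 0.694658.
The centroid lies 1/2 = 0.5 m below the top edge, so y_c = 4.4 + 0.5 = 4.9 m and h_c = 4.9 × 0.694658 = 3.40382 m.
A = 1.81 × 1 = 1.81 m².
Resultant F = γ·h_c·A = 8.99577 × 3.40382 × 1.81 = 55.4222 kN.

F ≈ 55.4 kN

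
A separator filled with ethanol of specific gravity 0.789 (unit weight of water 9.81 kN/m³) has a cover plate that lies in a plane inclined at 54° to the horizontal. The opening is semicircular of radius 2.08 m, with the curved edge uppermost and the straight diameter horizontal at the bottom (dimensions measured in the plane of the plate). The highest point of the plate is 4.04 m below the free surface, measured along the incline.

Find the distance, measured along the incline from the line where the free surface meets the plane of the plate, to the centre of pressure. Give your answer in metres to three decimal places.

γ = 0.789 × 9.81 = 7.74009 kN/m³.
Let θ = 54° be the plate's angle to the horizontal; measure y along the incline from where the plane meets the free surface. Vertical depth h = y·sinθ with sinθ = 0.809017.
The centroid lies 4r/(3π) = 0.882779 m above the diameter, so r − 4r/(3π) = 2.08 − 0.882779 = 1.19722 m below the topmost point, so y_c = 4.04 + 1.19722 = 5.23722 m and h_c = 5.23722 × 0.809017 = 4.237 m.
A = πr²/2 = π × 2.08²/2 = 6.79589 m².
Resultant F = γ·h_c·A = 7.74009 × 4.237 × 6.79589 = 222.87 kN.
I_c = (π/8 − 8/(9π))·r⁴ = 0.109757 × 2.08⁴ = 2.0544 m⁴.
Centre of pressure: y_p = y_c + I_c/(y_c·A) = 5.23722 + 2.0544/(5.23722 × 6.79589) = 5.23722 + 0.0577215 = 5.29494 m along the plane.

y_p = 5.295 m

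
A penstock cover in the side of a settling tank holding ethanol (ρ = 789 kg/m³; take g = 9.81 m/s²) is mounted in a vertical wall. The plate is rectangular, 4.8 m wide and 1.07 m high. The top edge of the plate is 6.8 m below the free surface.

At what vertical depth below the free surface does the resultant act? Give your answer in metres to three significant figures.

γ = ρg = 789 × 9.81 / 1000 = 7.74009 kN/m³.
The centroid lies 1.07/2 = 0.535 m below the top edge, so the centroid depth is h_c = 6.8 + 0.535 = 7.335 m.
A = 4.8 × 1.07 = 5.136 m².
Resultant F = γ·h_c·A = 7.74009 × 7.335 × 5.136 = 291.589 kN.
I_c = b·h³/12 = 4.8 × 1.07³/12 = 0.490017 m⁴.
Centre of pressure: y_p = y_c + I_c/(y_c·A) = 7.335 + 0.490017/(7.335 × 5.136) = 7.335 + 0.0130073 = 7.34801 m along the plane.

h_p = 7.35 m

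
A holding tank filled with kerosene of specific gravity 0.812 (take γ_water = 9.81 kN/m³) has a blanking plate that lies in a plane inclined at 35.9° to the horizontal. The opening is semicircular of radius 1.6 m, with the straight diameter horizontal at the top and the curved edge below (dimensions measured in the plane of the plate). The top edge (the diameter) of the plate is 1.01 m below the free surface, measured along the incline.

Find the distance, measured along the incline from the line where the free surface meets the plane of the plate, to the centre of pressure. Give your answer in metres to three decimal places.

y_p = 1.795 m

γ = 0.812 × 9.81 = 7.96572 kN/m³.
Let θ = 35.9° be the plate's angle to the horizontal; measure y along the incline from where the plane meets the free surface. Vertical depth h = y·sinθ with sinθ = 0.586372.
The centroid of a semicircle lies 4r/(3π) = 0.679061 m from the diameter, here below the top edge, so y_c = 1.01 + 0.679061 = 1.68906 m and h_c = 1.68906 × 0.586372 = 0.990417 m.
A = πr²/2 = π × 1.6²/2 = 4.02124 m².
Resultant F = γ·h_c·A = 7.96572 × 0.990417 × 4.02124 = 31.7251 kN.
I_c = (π/8 − 8/(9π))·r⁴ = 0.109757 × 1.6⁴ = 0.719303 m⁴.
Centre of pressure: y_p = y_c + I_c/(y_c·A) = 1.68906 + 0.719303/(1.68906 × 4.02124) = 1.68906 + 0.105903 = 1.79496 m along the plane.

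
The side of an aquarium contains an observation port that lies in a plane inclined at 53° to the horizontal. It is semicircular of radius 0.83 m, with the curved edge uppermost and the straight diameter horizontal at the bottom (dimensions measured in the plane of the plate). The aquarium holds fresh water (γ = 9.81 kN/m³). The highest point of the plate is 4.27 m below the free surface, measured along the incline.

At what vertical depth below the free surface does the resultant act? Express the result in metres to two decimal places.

γ = 9.81 kN/m³.
Let θ = 53° be the plate's angle to the horizontal; measure y along the incline from where the plane meets the free surface. Vertical depth h = y·sinθ with sinθ = 0.798636.
The centroid lies 4r/(3π) = 0.352263 m above the diameter, so r − 4r/(3π) = 0.83 − 0.352263 = 0.477737 m below the topmost point, so y_c = 4.27 + 0.477737 = 4.74774 m and h_c = 4.74774 × 0.798636 = 3.79172 m.
A = πr²/2 = π × 0.83²/2 = 1.08212 m².
Resultant F = γ·h_c·A = 9.81 × 3.79172 × 1.08212 = 40.2514 kN.
I_c = (π/8 − 8/(9π))·r⁴ = 0.109757 × 0.83⁴ = 0.0520888 m⁴.
Centre of pressure: y_p = y_c + I_c/(y_c·A) = 4.74774 + 0.0520888/(4.74774 × 1.08212) = 4.74774 + 0.0101387 = 4.75788 m along the plane.
Vertically, h_p = y_p·sinθ = 4.75788 × 0.798636 = 3.79981 m.

h_p = 3.80 m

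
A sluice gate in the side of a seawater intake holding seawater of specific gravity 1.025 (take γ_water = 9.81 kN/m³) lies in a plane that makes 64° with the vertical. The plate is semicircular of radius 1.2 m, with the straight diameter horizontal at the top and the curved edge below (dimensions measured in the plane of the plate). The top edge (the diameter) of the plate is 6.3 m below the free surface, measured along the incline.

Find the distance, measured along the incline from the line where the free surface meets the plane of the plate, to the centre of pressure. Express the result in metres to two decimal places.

γ = 1.025 × 9.81 = 10.05525 kN/m³.
The plate makes 64° with the vertical, i.e. θ = 90° − 64° = 26° to the horizontal. Measuring y along the incline from the free-surface line, vertical depth h = y·sinθ with sinθ = 0.438371.
The centroid of a semicircle lies 4r/(3π) = 0.509296 m from the diameter, here below the top edge, so y_c = 6.3 + 0.509296 = 6.8093 m and h_c = 6.8093 × 0.438371 = 2.985 m.
A = πr²/2 = π × 1.2²/2 = 2.26195 m².
Resultant F = γ·h_c·A = 10.05525 × 2.985 × 2.26195 = 67.8923 kN.
I_c = (π/8 − 8/(9π))·r⁴ = 0.109757 × 1.2⁴ = 0.227592 m⁴.
Centre of pressure: y_p = y_c + I_c/(y_c·A) = 6.8093 + 0.227592/(6.8093 × 2.26195) = 6.8093 + 0.0147765 = 6.82408 m along the plane.

y_p = 6.82 m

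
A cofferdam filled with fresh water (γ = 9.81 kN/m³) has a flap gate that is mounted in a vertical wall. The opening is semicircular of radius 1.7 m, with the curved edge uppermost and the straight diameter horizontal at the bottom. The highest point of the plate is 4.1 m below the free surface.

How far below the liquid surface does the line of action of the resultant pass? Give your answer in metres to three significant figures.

γ = 9.81 kN/m³.
The centroid lies 4r/(3π) = 0.721502 m above the diameter, so r − 4r/(3π) = 1.7 − 0.721502 = 0.978498 m below the topmost point, so the centroid depth is h_c = 4.1 + 0.978498 = 5.0785 m.
A = πr²/2 = π × 1.7²/2 = 4.5396 m².
Resultant F = γ·h_c·A = 9.81 × 5.0785 × 4.5396 = 226.163 kN.
I_c = (π/8 − 8/(9π))·r⁴ = 0.109757 × 1.7⁴ = 0.916701 m⁴.
Centre of pressure: y_p = y_c + I_c/(y_c·A) = 5.0785 + 0.916701/(5.0785 × 4.5396) = 5.0785 + 0.0397626 = 5.11826 m along the plane.

h_p = 5.12 m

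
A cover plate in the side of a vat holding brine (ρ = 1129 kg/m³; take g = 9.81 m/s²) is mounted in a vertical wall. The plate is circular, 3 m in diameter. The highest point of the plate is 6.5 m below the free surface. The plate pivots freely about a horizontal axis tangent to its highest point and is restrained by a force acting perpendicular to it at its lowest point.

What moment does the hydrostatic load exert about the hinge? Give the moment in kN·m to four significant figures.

γ = ρg = 1129 × 9.81 / 1000 = 11.07549 kN/m³.
The centroid is at the centre, 1.5 m below the top of the plate, so the centroid depth is h_c = 6.5 + 1.5 = 8 m.
A = π(1.5)² = 7.06858 m².
Resultant F = γ·h_c·A = 11.07549 × 8 × 7.06858 = 626.304 kN.
I_c = πr⁴/4 = π × 1.5⁴/4 = 3.97608 m⁴.
Centre of pressure: y_p = y_c + I_c/(y_c·A) = 8 + 3.97608/(8 × 7.06858) = 8 + 0.0703126 = 8.07031 m along the plane.
The resultant acts 1.5 + 0.0703126 = 1.57031 m (along the plate) below the hinge at the top edge, so the moment about the hinge is M = F × 1.57031 = 626.304 × 1.57031 = 983.491 kN·m.

M ≈ 983.5 kN·m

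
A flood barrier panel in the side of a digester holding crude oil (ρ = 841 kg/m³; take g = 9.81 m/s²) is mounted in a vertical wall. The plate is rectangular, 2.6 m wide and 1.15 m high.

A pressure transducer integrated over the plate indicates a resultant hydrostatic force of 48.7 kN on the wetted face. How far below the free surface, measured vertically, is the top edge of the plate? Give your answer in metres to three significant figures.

d_top ≈ 1.40 m

γ = ρg = 841 × 9.81 / 1000 = 8.25021 kN/m³.
A = 2.6 × 1.15 = 2.99 m².
From F = γ·h_c·A, the centroid depth is h_c = 48.7/(8.25021 × 2.99) = 1.97421 m.
The centroid lies 1.15/2 = 0.575 m below the top edge, so the top edge sits at h_top = 1.97421 − 0.575 = 1.39921 m below the surface.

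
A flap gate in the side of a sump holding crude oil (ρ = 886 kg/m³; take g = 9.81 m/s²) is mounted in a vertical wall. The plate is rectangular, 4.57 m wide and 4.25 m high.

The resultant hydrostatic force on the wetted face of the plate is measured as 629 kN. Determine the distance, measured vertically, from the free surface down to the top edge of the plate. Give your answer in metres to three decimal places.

d_top ≈ 1.601 m

γ = ρg = 886 × 9.81 / 1000 = 8.69166 kN/m³.
A = 4.57 × 4.25 = 19.4225 m².
From F = γ·h_c·A, the centroid depth is h_c = 629/(8.69166 × 19.4225) = 3.726 m.
The centroid lies 4.25/2 = 2.125 m below the top edge, so the top edge sits at h_top = 3.726 − 2.125 = 1.601 m below the surface.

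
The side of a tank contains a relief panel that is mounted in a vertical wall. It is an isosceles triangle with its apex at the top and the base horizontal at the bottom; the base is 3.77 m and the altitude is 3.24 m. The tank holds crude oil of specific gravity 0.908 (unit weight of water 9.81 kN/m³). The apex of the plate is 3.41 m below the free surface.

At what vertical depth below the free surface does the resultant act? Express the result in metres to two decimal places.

γ = 0.908 × 9.81 = 8.90748 kN/m³.
With the apex up, the centroid sits 2h/3 = 2 × 3.24/3 = 2.16 m below the apex, so the centroid depth is h_c = 3.41 + 2.16 = 5.57 m.
A = ½ × 3.77 × 3.24 = 6.1074 m².
Resultant F = γ·h_c·A = 8.90748 × 5.57 × 6.1074 = 303.017 kN.
I_c = b·h³/36 = 3.77 × 3.24³/36 = 3.56184 m⁴.
Centre of pressure: y_p = y_c + I_c/(y_c·A) = 5.57 + 3.56184/(5.57 × 6.1074) = 5.57 + 0.104704 = 5.6747 m along the plane.

h_p = 5.67 m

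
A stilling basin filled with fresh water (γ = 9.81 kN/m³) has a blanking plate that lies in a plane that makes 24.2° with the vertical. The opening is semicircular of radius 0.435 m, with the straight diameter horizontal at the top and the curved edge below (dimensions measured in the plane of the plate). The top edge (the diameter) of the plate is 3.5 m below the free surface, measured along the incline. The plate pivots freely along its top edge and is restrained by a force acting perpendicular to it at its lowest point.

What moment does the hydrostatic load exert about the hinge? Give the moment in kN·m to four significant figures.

M ≈ 1.844 kN·m

γ = 9.81 kN/m³.
The plate makes 24.2° with the vertical, i.e. θ = 90° − 24.2° = 65.8° to the horizontal. Measuring y along the incline from the free-surface line, vertical depth h = y·sinθ with sinθ = 0.912120.
The centroid of a semicircle lies 4r/(3π) = 0.18462 m from the diameter, here below the top edge, so y_c = 3.5 + 0.18462 = 3.68462 m and h_c = 3.68462 × 0.912120 = 3.36082 m.
A = πr²/2 = π × 0.435²/2 = 0.297234 m².
Resultant F = γ·h_c·A = 9.81 × 3.36082 × 0.297234 = 9.7997 kN.
I_c = (π/8 − 8/(9π))·r⁴ = 0.109757 × 0.435⁴ = 0.00392997 m⁴.
Centre of pressure: y_p = y_c + I_c/(y_c·A) = 3.68462 + 0.00392997/(3.68462 × 0.297234) = 3.68462 + 0.00358838 = 3.68821 m along the plane.
The resultant acts 0.18462 + 0.00358838 = 0.188208 m (along the plate) below the hinge at the top edge, so the moment about the hinge is M = F × 0.188208 = 9.7997 × 0.188208 = 1.84438 kN·m.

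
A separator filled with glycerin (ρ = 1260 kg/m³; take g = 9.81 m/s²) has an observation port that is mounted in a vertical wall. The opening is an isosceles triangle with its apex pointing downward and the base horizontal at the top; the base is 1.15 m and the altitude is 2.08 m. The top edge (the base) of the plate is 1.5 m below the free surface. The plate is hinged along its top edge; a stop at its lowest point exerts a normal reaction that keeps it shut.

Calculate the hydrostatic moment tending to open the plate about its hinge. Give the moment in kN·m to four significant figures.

γ = ρg = 1260 × 9.81 / 1000 = 12.3606 kN/m³.
With the apex down, the centroid sits h/3 = 2.08/3 = 0.693333 m below the base (the top edge), so the centroid depth is h_c = 1.5 + 0.693333 = 2.19333 m.
A = ½ × 1.15 × 2.08 = 1.196 m².
Resultant F = γ·h_c·A = 12.3606 × 2.19333 × 1.196 = 32.4246 kN.
I_c = b·h³/36 = 1.15 × 2.08³/36 = 0.287465 m⁴.
Centre of pressure: y_p = y_c + I_c/(y_c·A) = 2.19333 + 0.287465/(2.19333 × 1.196) = 2.19333 + 0.109585 = 2.30292 m along the plane.
The resultant acts 0.693333 + 0.109585 = 0.802918 m (along the plate) below the hinge at the top edge, so the moment about the hinge is M = F × 0.802918 = 32.4246 × 0.802918 = 26.0343 kN·m.

M ≈ 26.03 kN·m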